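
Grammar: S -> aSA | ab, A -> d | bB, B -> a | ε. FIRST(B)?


Per alternative of B: FIRST(a) = {a}; FIRST(ε) = {ε}
FIRST(B) = {a, ε}


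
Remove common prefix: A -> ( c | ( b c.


Common prefix: '('
Factored: A -> ( A', A' -> c | b c


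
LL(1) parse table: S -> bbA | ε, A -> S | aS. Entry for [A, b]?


For [A, b]: 'b' ∈ FIRST(S)
Entry: A -> S


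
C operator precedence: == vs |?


'==' is equality (level 6); '|' is bitwise OR (level 3)
Higher level binds tighter
'==' has higher precedence than '|'


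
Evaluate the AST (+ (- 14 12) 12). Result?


Evaluate inner: (- 14 12) = 2
Evaluate root: (+ 2 12) = 14
Result: 14


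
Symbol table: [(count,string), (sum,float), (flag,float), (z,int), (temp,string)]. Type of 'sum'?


Lookup 'sum' → type float


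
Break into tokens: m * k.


Scan left to right, longest-match per lexeme
Tokens: ID(m), OP(*), ID(k)


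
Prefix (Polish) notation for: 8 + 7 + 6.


left-to-right (same/higher precedence on left): tree is (+ (+ 8 7) 6)
Prefix: + + 8 7 6


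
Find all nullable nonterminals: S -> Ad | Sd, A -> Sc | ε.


A nonterminal is nullable iff some alternative derives ε (directly, or every symbol in it is nullable)
Nullable: {A}


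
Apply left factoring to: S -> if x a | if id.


Common prefix: 'if'
Factored: S -> if S', S' -> x a | id


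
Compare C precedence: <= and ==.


'<=' is relational (level 7); '==' is equality (level 6)
Higher level binds tighter
'<=' has higher precedence than '=='


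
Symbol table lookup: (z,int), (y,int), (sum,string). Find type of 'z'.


Lookup 'z' → type int


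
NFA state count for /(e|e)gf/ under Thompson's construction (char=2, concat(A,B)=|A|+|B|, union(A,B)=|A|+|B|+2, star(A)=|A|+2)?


Syntax tree has 4 char leaf(s), 1 union(s), 0 star(s)
chars contribute 4×2 = 8; each union adds +2; each star adds +2
Total: 8 + 2 + 0 = 10 states


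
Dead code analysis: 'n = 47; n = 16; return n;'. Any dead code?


first assignment to n is overwritten before any read
Dead: 'n = 47'


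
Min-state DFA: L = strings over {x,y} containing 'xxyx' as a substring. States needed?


KMP-style automaton: 4 progress states + 1 absorbing accept = 5
Minimal DFA: 5 states


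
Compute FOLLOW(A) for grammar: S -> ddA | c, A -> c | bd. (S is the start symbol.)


$ ∈ FOLLOW(S). For each A -> αBβ: add FIRST(β)\{ε} to FOLLOW(B); if β nullable, add FOLLOW(A).
FOLLOW(A) = {$}


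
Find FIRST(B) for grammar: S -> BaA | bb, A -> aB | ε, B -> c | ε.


Per alternative of B: FIRST(c) = {c}; FIRST(ε) = {ε}
FIRST(B) = {c, ε}


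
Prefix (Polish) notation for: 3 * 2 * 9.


left-to-right (same/higher precedence on left): tree is (* (* 3 2) 9)
Prefix: * * 3 2 9


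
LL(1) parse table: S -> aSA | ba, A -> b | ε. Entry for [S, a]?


For [S, a]: 'a' ∈ FIRST(aSA)
Entry: S -> aSA


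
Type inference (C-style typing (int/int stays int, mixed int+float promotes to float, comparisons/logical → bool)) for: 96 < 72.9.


Operand types: int < float
Rule: comparison yields bool
Result type: bool


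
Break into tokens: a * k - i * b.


Scan left to right, longest-match per lexeme
Tokens: ID(a), OP(*), ID(k), OP(-), ID(i), OP(*), ID(b)


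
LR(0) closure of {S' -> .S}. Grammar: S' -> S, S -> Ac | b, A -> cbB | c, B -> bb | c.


Start: S' -> .S
For each item with dot before a nonterminal B, add B -> .γ for every B-production
Closure: [S' -> .S, S -> .Ac, S -> .b, A -> .cbB, A -> .c]


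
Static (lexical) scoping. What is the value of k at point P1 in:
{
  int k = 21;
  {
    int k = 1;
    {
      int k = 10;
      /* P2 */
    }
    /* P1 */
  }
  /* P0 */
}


k declared in the same block as P1
k = 1


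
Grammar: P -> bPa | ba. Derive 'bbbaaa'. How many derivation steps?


Derivation: P => bPa => bbPaa => bbbaaa
Steps: 3


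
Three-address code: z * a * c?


Break into single-operator statements:
t1 = z * a
t2 = t1 * c


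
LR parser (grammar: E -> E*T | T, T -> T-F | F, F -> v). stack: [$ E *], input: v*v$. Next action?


no handle ('E*' is not any RHS); shift 'v'
Action: shift


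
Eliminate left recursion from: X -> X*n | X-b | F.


Left-recursive alternatives: X*n, X-b; non-recursive: F
Introduce X': X -> FX', X' -> *nX' | -bX' | ε


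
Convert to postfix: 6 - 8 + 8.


Left to right (same or higher precedence on left)
Postfix: 6 8 - 8 +


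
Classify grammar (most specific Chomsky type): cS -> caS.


LHS has context (more than one symbol) and |LHS| ≤ |RHS|
Classification: Type 1 (Context-Sensitive)


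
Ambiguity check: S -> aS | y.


right-linear, alternatives start with distinct terminals 'a' vs 'y': unique leftmost derivation
Unambiguous


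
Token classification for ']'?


Pattern: delimiter/punctuation
Type: PUNCTUATION


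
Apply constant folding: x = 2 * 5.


2 * 5 = 10 at compile time
Optimized: x = 10


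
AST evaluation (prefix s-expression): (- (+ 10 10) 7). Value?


Evaluate inner: (+ 10 10) = 20
Evaluate root: (- 20 7) = 13
Result: 13


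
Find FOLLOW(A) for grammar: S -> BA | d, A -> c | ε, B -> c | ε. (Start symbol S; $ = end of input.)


$ ∈ FOLLOW(S). For each A -> αBβ: add FIRST(β)\{ε} to FOLLOW(B); if β nullable, add FOLLOW(A).
FOLLOW(A) = {$}


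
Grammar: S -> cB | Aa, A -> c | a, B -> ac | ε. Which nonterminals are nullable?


A nonterminal is nullable iff some alternative derives ε (directly, or every symbol in it is nullable)
Nullable: {B}


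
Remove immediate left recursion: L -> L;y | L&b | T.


Left-recursive alternatives: L;y, L&b; non-recursive: T
Introduce L': L -> TL', L' -> ;yL' | &bL' | ε


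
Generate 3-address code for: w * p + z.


Break into single-operator statements:
t1 = w * p
t2 = t1 + z


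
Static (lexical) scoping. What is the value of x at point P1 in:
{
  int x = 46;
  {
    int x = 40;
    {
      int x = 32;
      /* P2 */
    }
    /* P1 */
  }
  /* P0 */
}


x declared in the same block as P1
x = 40


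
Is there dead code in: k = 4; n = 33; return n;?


k is assigned but never read
Dead: 'k = 4'


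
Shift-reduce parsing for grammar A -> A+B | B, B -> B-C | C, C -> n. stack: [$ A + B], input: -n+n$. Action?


'-' can extend B; shift to build B -> B-C
Action: shift


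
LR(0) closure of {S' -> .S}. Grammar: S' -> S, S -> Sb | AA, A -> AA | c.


Start: S' -> .S
For each item with dot before a nonterminal B, add B -> .γ for every B-production
Closure: [S' -> .S, S -> .Sb, S -> .AA, A -> .AA, A -> .c]


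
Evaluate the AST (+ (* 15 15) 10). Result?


Evaluate inner: (* 15 15) = 225
Evaluate root: (+ 225 10) = 235
Result: 235


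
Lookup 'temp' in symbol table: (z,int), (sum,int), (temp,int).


Lookup 'temp' → type int


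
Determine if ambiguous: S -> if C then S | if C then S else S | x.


dangling else: 'if C then if C then x else x' parses two ways
Ambiguous


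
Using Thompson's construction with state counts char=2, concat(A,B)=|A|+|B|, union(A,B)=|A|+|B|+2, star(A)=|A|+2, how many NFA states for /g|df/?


Syntax tree has 3 char leaf(s), 1 union(s), 0 star(s)
chars contribute 3×2 = 6; each union adds +2; each star adds +2
Total: 6 + 2 + 0 = 8 states


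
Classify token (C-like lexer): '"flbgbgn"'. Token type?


Pattern: double-quoted sequence
Type: STRING_LITERAL


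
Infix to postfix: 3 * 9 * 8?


Left to right (same or higher precedence on left)
Postfix: 3 9 * 8 *


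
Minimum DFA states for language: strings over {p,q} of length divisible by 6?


Track length mod 6: states 0..5, accept at 0
Minimal DFA: 6 states


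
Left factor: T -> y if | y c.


Common prefix: 'y'
Factored: T -> y T', T' -> if | c


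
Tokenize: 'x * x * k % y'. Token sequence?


Scan left to right, longest-match per lexeme
Tokens: ID(x), OP(*), ID(x), OP(*), ID(k), OP(%), ID(y)


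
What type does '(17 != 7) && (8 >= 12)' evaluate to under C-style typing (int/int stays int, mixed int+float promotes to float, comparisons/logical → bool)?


Operand types: bool && bool
Rule: logical operators take bool operands and yield bool
Result type: bool


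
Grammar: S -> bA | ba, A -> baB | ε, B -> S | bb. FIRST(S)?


Per alternative of S: FIRST(bA) = {b}; FIRST(ba) = {b}
FIRST(S) = {b}


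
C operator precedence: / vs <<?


'/' is multiplicative (level 10); '<<' is shift (level 8)
Higher level binds tighter
'/' has higher precedence than '<<'


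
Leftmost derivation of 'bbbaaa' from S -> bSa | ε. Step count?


Derivation: S => bSa => bbSaa => bbbSaaa => bbbaaa
Steps: 4


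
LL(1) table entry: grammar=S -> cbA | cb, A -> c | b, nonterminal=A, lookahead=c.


For [A, c]: 'c' ∈ FIRST(c)
Entry: A -> c


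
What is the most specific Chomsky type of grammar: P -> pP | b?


Right-linear: every RHS is a terminal or a terminal followed by one nonterminal
Classification: Type 3 (Regular)


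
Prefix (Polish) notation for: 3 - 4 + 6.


left-to-right (same/higher precedence on left): tree is (+ (- 3 4) 6)
Prefix: + - 3 4 6


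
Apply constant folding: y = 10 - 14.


10 - 14 = -4 at compile time
Optimized: y = -4


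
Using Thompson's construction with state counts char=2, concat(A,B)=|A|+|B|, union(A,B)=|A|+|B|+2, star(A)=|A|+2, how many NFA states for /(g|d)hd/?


Syntax tree has 4 char leaf(s), 1 union(s), 0 star(s)
chars contribute 4×2 = 8; each union adds +2; each star adds +2
Total: 8 + 2 + 0 = 10 states


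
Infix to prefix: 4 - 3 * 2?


'*' binds tighter: tree is (- 4 (* 3 2))
Prefix: - 4 * 3 2


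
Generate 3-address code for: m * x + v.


Break into single-operator statements:
t1 = m * x
t2 = t1 + v


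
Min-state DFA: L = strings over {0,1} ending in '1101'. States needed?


Track the longest suffix of input matching a prefix of '1101': 5 classes (prefixes of length 0..4)
Minimal DFA: 5 states


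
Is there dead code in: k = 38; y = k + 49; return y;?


k is read by y's definition; y is returned
No dead code


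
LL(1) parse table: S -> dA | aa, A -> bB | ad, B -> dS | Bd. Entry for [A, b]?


For [A, b]: 'b' ∈ FIRST(bB)
Entry: A -> bB


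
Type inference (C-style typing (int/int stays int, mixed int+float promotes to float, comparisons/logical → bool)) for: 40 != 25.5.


Operand types: int != float
Rule: comparison yields bool
Result type: bool


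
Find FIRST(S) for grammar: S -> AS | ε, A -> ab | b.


Per alternative of S: FIRST(AS) = {a, b}; FIRST(ε) = {ε}
FIRST(S) = {a, b, ε}


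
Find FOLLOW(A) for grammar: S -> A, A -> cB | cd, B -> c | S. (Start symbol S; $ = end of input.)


$ ∈ FOLLOW(S). For each A -> αBβ: add FIRST(β)\{ε} to FOLLOW(B); if β nullable, add FOLLOW(A).
FOLLOW(A) = {$}


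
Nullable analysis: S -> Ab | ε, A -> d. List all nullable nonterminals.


A nonterminal is nullable iff some alternative derives ε (directly, or every symbol in it is nullable)
Nullable: {S}


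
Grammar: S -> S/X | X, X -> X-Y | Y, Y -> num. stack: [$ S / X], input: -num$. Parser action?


'-' can extend X; shift to build X -> X-Y
Action: shift


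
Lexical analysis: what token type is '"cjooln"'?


Pattern: double-quoted sequence
Type: STRING_LITERAL


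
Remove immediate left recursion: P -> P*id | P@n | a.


Left-recursive alternatives: P*id, P@n; non-recursive: a
Introduce P': P -> aP', P' -> *idP' | @nP' | ε


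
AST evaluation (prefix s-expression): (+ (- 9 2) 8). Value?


Evaluate inner: (- 9 2) = 7
Evaluate root: (+ 7 8) = 15
Result: 15


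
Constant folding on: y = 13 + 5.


13 + 5 = 18 at compile time
Optimized: y = 18


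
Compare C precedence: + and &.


'+' is additive (level 9); '&' is bitwise AND (level 5)
Higher level binds tighter
'+' has higher precedence than '&'


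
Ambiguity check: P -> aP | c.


right-linear, alternatives start with distinct terminals 'a' vs 'c': unique leftmost derivation
Unambiguous


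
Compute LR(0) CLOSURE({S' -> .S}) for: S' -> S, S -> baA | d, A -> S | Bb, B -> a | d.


Start: S' -> .S
For each item with dot before a nonterminal B, add B -> .γ for every B-production
Closure: [S' -> .S, S -> .baA, S -> .d]


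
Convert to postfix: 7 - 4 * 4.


* has higher precedence, evaluate 4*4 first
Postfix: 7 4 4 * -


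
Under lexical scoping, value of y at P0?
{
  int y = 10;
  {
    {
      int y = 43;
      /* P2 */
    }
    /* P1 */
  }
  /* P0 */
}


y declared in the same block as P0
y = 10


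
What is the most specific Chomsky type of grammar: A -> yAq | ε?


Single nonterminal LHS, but y^n q^n is not regular
Classification: Type 2 (Context-Free)


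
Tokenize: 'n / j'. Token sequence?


Scan left to right, longest-match per lexeme
Tokens: ID(n), OP(/), ID(j)


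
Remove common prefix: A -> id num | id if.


Common prefix: 'id'
Factored: A -> id A', A' -> num | if


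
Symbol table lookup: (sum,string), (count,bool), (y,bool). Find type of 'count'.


Lookup 'count' → type bool


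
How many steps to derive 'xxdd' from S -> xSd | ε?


Derivation: S => xSd => xxSdd => xxdd
Steps: 3


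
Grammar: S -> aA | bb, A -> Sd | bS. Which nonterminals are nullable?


A nonterminal is nullable iff some alternative derives ε (directly, or every symbol in it is nullable)
Nullable: {}


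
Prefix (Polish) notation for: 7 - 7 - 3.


left-to-right (same/higher precedence on left): tree is (- (- 7 7) 3)
Prefix: - - 7 7 3


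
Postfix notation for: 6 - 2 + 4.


Left to right (same or higher precedence on left)
Postfix: 6 2 - 4 +


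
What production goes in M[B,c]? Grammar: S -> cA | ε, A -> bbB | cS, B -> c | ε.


For [B, c]: 'c' ∈ FIRST(c)
Entry: B -> c


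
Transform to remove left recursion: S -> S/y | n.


Left-recursive alternatives: S/y; non-recursive: n
Introduce S': S -> nS', S' -> /yS' | ε


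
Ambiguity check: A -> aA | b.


right-linear, alternatives start with distinct terminals 'a' vs 'b': unique leftmost derivation
Unambiguous


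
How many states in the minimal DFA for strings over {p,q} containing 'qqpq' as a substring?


KMP-style automaton: 4 progress states + 1 absorbing accept = 5
Minimal DFA: 5 states


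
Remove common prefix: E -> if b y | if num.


Common prefix: 'if'
Factored: E -> if E', E' -> b y | num


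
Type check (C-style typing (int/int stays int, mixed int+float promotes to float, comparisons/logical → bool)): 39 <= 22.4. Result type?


Operand types: int <= float
Rule: comparison yields bool
Result type: bool


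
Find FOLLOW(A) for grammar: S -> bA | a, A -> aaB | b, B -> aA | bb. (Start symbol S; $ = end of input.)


$ ∈ FOLLOW(S). For each A -> αBβ: add FIRST(β)\{ε} to FOLLOW(B); if β nullable, add FOLLOW(A).
FOLLOW(A) = {$}


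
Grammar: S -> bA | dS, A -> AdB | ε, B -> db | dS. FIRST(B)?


Per alternative of B: FIRST(db) = {d}; FIRST(dS) = {d}
FIRST(B) = {d}


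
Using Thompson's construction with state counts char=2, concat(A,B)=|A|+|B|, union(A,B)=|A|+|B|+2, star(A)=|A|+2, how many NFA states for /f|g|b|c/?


Syntax tree has 4 char leaf(s), 3 union(s), 0 star(s)
chars contribute 4×2 = 8; each union adds +2; each star adds +2
Total: 8 + 6 + 0 = 14 states


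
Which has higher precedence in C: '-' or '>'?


'-' is additive (level 9); '>' is relational (level 7)
Higher level binds tighter
'-' has higher precedence than '>'


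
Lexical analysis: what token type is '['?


Pattern: delimiter/punctuation
Type: PUNCTUATION


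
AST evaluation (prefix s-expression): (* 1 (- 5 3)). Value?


Evaluate inner: (- 5 3) = 2
Evaluate root: (* 1 2) = 2
Result: 2


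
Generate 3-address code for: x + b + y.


Break into single-operator statements:
t1 = x + b
t2 = t1 + y


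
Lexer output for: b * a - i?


Scan left to right, longest-match per lexeme
Tokens: ID(b), OP(*), ID(a), OP(-), ID(i)


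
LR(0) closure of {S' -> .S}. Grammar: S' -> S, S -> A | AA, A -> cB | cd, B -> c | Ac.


Start: S' -> .S
For each item with dot before a nonterminal B, add B -> .γ for every B-production
Closure: [S' -> .S, S -> .A, S -> .AA, A -> .cB, A -> .cd]


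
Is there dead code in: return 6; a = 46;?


statement follows a return and is unreachable
Dead: 'a = 46'


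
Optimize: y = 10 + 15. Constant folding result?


10 + 15 = 25 at compile time
Optimized: y = 25


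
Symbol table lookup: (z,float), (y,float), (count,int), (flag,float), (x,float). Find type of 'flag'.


Lookup 'flag' → type float


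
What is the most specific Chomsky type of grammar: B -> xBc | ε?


Single nonterminal LHS, but x^n c^n is not regular
Classification: Type 2 (Context-Free)


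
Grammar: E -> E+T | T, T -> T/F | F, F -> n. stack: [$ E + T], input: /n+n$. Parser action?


'/' can extend T; shift to build T -> T/F
Action: shift


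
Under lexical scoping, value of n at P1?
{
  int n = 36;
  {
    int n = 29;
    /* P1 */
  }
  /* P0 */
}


n declared in the same block as P1
n = 29


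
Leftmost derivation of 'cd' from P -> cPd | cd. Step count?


Derivation: P => cd
Steps: 1


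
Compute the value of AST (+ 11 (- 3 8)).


Evaluate inner: (- 3 8) = -5
Evaluate root: (+ 11 -5) = 6
Result: 6


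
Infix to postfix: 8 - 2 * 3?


* has higher precedence, evaluate 2*3 first
Postfix: 8 2 3 * -


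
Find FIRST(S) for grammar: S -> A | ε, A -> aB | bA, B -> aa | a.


Per alternative of S: FIRST(A) = {a, b}; FIRST(ε) = {ε}
FIRST(S) = {a, b, ε}


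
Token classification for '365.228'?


Pattern: digits with a decimal point
Type: FLOAT_LITERAL


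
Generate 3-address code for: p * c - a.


Break into single-operator statements:
t1 = p * c
t2 = t1 - a


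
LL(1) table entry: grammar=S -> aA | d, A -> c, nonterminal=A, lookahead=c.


For [A, c]: 'c' ∈ FIRST(c)
Entry: A -> c


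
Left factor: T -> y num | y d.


Common prefix: 'y'
Factored: T -> y T', T' -> num | d


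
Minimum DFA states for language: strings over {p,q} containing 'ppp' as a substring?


KMP-style automaton: 3 progress states + 1 absorbing accept = 4
Minimal DFA: 4 states


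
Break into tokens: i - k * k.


Scan left to right, longest-match per lexeme
Tokens: ID(i), OP(-), ID(k), OP(*), ID(k)


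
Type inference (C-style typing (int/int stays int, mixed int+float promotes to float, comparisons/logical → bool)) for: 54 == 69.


Operand types: int == int
Rule: comparison yields bool
Result type: bool


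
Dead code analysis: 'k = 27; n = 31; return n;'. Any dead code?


k is assigned but never read
Dead: 'k = 27'


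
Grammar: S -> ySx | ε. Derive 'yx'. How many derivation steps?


Derivation: S => ySx => yx
Steps: 2


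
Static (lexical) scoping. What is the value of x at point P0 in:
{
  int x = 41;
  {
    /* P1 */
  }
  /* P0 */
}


x declared in the same block as P0
x = 41


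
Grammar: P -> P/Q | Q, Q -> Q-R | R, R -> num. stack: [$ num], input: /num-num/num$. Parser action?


'num' on top is the handle for R -> num
Action: reduce (R -> num)


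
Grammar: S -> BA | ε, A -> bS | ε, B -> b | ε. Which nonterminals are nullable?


A nonterminal is nullable iff some alternative derives ε (directly, or every symbol in it is nullable)
Nullable: {A, B, S}


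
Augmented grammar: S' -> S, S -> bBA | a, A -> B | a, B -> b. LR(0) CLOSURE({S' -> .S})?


Start: S' -> .S
For each item with dot before a nonterminal B, add B -> .γ for every B-production
Closure: [S' -> .S, S -> .bBA, S -> .a]


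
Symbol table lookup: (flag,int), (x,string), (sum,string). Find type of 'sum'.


Lookup 'sum' → type string


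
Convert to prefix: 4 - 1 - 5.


left-to-right (same/higher precedence on left): tree is (- (- 4 1) 5)
Prefix: - - 4 1 5


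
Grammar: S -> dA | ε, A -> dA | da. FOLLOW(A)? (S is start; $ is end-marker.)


$ ∈ FOLLOW(S). For each A -> αBβ: add FIRST(β)\{ε} to FOLLOW(B); if β nullable, add FOLLOW(A).
FOLLOW(A) = {$}


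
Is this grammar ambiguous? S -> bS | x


right-linear, alternatives start with distinct terminals 'b' vs 'x': unique leftmost derivation
Unambiguous


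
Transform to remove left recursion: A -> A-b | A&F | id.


Left-recursive alternatives: A-b, A&F; non-recursive: id
Introduce A': A -> idA', A' -> -bA' | &FA' | ε


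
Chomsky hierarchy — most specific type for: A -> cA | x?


Right-linear: every RHS is a terminal or a terminal followed by one nonterminal
Classification: Type 3 (Regular)


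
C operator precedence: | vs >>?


'>>' is shift (level 8); '|' is bitwise OR (level 3)
Higher level binds tighter
'>>' has higher precedence than '|'


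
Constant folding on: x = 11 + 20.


11 + 20 = 31 at compile time
Optimized: x = 31


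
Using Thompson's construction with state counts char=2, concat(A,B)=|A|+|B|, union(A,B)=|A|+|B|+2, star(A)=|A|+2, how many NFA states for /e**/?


Syntax tree has 1 char leaf(s), 0 union(s), 2 star(s)
chars contribute 1×2 = 2; each union adds +2; each star adds +2
Total: 2 + 0 + 4 = 6 states


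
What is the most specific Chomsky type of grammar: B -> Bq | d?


Left-linear: every RHS is a terminal or one nonterminal followed by a terminal
Classification: Type 3 (Regular)


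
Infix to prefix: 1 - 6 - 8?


left-to-right (same/higher precedence on left): tree is (- (- 1 6) 8)
Prefix: - - 1 6 8


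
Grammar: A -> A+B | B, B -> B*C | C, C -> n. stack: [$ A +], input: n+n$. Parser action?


no handle ('A+' is not any RHS); shift 'n'
Action: shift


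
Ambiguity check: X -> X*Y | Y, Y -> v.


precedence layered via separate nonterminal Y: deterministic
Unambiguous


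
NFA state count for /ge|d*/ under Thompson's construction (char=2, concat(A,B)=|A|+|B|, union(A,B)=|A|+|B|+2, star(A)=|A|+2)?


Syntax tree has 3 char leaf(s), 1 union(s), 1 star(s)
chars contribute 3×2 = 6; each union adds +2; each star adds +2
Total: 6 + 2 + 2 = 10 states


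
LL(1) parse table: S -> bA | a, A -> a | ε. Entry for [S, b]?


For [S, b]: 'b' ∈ FIRST(bA)
Entry: S -> bA


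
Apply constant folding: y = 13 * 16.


13 * 16 = 208 at compile time
Optimized: y = 208


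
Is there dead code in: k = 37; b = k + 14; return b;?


k is read by b's definition; b is returned
No dead code


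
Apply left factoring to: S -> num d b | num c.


Common prefix: 'num'
Factored: S -> num S', S' -> d b | c


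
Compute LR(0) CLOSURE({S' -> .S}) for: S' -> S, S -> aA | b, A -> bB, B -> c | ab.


Start: S' -> .S
For each item with dot before a nonterminal B, add B -> .γ for every B-production
Closure: [S' -> .S, S -> .aA, S -> .b]


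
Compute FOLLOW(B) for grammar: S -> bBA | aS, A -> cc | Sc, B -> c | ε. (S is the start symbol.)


$ ∈ FOLLOW(S). For each A -> αBβ: add FIRST(β)\{ε} to FOLLOW(B); if β nullable, add FOLLOW(A).
FOLLOW(B) = {a, b, c}


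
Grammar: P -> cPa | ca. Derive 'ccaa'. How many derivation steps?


Derivation: P => cPa => ccaa
Steps: 2


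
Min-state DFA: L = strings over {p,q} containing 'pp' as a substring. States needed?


KMP-style automaton: 2 progress states + 1 absorbing accept = 3
Minimal DFA: 3 states


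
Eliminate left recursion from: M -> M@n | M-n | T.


Left-recursive alternatives: M@n, M-n; non-recursive: T
Introduce M': M -> TM', M' -> @nM' | -nM' | ε


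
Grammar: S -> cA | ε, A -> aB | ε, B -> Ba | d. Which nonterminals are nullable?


A nonterminal is nullable iff some alternative derives ε (directly, or every symbol in it is nullable)
Nullable: {A, S}


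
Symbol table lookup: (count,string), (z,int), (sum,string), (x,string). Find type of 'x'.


Lookup 'x' → type string


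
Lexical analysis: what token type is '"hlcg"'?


Pattern: double-quoted sequence
Type: STRING_LITERAL


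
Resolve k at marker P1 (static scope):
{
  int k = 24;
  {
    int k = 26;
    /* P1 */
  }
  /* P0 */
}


k declared in the same block as P1
k = 26


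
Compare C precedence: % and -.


'%' is multiplicative (level 10); '-' is additive (level 9)
Higher level binds tighter
'%' has higher precedence than '-'


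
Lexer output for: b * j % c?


Scan left to right, longest-match per lexeme
Tokens: ID(b), OP(*), ID(j), OP(%), ID(c)


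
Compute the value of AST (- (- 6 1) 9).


Evaluate inner: (- 6 1) = 5
Evaluate root: (- 5 9) = -4
Result: -4


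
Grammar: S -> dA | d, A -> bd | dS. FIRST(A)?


Per alternative of A: FIRST(bd) = {b}; FIRST(dS) = {d}
FIRST(A) = {b, d}


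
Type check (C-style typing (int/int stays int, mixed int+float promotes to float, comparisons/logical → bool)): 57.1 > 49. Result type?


Operand types: float > int
Rule: comparison yields bool
Result type: bool


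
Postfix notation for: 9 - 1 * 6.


* has higher precedence, evaluate 1*6 first
Postfix: 9 1 6 * -


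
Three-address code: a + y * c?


Break into single-operator statements:
t1 = y * c
t2 = a + t1


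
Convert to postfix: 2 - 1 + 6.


Left to right (same or higher precedence on left)
Postfix: 2 1 - 6 +


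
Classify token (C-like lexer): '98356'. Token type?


Pattern: digits only
Type: INTEGER_LITERAL


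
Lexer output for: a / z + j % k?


Scan left to right, longest-match per lexeme
Tokens: ID(a), OP(/), ID(z), OP(+), ID(j), OP(%), ID(k)


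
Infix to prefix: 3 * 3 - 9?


left-to-right (same/higher precedence on left): tree is (- (* 3 3) 9)
Prefix: - * 3 3 9


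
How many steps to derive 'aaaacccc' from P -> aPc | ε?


Derivation: P => aPc => aaPcc => aaaPccc => aaaaPcccc => aaaacccc
Steps: 5


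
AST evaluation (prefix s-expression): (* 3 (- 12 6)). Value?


Evaluate inner: (- 12 6) = 6
Evaluate root: (* 3 6) = 18
Result: 18


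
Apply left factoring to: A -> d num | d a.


Common prefix: 'd'
Factored: A -> d A', A' -> num | a


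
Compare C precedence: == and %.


'%' is multiplicative (level 10); '==' is equality (level 6)
Higher level binds tighter
'%' has higher precedence than '=='


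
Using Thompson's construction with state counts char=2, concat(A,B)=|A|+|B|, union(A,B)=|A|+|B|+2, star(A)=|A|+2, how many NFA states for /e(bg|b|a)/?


Syntax tree has 5 char leaf(s), 2 union(s), 0 star(s)
chars contribute 5×2 = 10; each union adds +2; each star adds +2
Total: 10 + 4 + 0 = 14 states


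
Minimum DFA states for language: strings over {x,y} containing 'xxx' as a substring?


KMP-style automaton: 3 progress states + 1 absorbing accept = 4
Minimal DFA: 4 states


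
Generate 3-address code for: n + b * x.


Break into single-operator statements:
t1 = b * x
t2 = n + t1


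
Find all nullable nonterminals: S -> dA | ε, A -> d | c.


A nonterminal is nullable iff some alternative derives ε (directly, or every symbol in it is nullable)
Nullable: {S}


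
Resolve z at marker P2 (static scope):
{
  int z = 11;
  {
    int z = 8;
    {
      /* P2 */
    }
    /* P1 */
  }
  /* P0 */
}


P2's block does not declare z; resolves to the enclosing declaration at depth 1
z = 8


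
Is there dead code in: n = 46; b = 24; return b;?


n is assigned but never read
Dead: 'n = 46'


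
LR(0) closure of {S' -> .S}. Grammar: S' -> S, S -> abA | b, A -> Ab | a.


Start: S' -> .S
For each item with dot before a nonterminal B, add B -> .γ for every B-production
Closure: [S' -> .S, S -> .abA, S -> .b]


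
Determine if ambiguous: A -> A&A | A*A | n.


'n&n*n' has two parse trees (no precedence encoded between & and *)
Ambiguous


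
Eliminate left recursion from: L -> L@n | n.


Left-recursive alternatives: L@n; non-recursive: n
Introduce L': L -> nL', L' -> @nL' | ε


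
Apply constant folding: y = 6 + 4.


6 + 4 = 10 at compile time
Optimized: y = 10


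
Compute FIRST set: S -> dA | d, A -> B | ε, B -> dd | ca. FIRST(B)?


Per alternative of B: FIRST(dd) = {d}; FIRST(ca) = {c}
FIRST(B) = {c, d}


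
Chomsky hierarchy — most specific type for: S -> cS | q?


Right-linear: every RHS is a terminal or a terminal followed by one nonterminal
Classification: Type 3 (Regular)


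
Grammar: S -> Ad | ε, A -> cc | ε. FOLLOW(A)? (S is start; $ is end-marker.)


$ ∈ FOLLOW(S). For each A -> αBβ: add FIRST(β)\{ε} to FOLLOW(B); if β nullable, add FOLLOW(A).
FOLLOW(A) = {d}


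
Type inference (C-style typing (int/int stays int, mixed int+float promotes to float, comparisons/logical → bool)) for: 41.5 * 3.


Operand types: float * int
Rule: mixed int/float promotes to float; int/int stays int
Result type: float


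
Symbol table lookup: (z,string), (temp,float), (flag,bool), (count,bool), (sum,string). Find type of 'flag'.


Lookup 'flag' → type bool


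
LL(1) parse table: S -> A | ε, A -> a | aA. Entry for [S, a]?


For [S, a]: 'a' ∈ FIRST(A)
Entry: S -> A


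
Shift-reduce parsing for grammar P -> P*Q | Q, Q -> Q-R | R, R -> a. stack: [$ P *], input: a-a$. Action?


no handle ('P*' is not any RHS); shift 'a'
Action: shift


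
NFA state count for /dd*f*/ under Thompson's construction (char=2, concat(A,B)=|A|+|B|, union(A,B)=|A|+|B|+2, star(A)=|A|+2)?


Syntax tree has 3 char leaf(s), 0 union(s), 2 star(s)
chars contribute 3×2 = 6; each union adds +2; each star adds +2
Total: 6 + 0 + 4 = 10 states


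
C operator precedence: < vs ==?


'<' is relational (level 7); '==' is equality (level 6)
Higher level binds tighter
'<' has higher precedence than '=='


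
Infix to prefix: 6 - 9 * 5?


'*' binds tighter: tree is (- 6 (* 9 5))
Prefix: - 6 * 9 5


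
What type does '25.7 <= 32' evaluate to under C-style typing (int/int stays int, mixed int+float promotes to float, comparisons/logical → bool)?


Operand types: float <= int
Rule: comparison yields bool
Result type: bool


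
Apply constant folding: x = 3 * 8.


3 * 8 = 24 at compile time
Optimized: x = 24


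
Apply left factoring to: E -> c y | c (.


Common prefix: 'c'
Factored: E -> c E', E' -> y | (


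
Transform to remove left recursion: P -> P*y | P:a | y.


Left-recursive alternatives: P*y, P:a; non-recursive: y
Introduce P': P -> yP', P' -> *yP' | :aP' | ε


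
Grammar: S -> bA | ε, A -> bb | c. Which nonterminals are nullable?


A nonterminal is nullable iff some alternative derives ε (directly, or every symbol in it is nullable)
Nullable: {S}


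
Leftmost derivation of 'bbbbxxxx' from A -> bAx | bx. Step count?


Derivation: A => bAx => bbAxx => bbbAxxx => bbbbxxxx
Steps: 4


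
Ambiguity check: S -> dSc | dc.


balanced d^n…c^n: each string has a unique parse
Unambiguous


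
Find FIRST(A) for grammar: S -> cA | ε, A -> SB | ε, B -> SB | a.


Per alternative of A: FIRST(SB) = {a, c}; FIRST(ε) = {ε}
FIRST(A) = {a, c, ε}


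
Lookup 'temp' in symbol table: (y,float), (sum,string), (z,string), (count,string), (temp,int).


Lookup 'temp' → type int


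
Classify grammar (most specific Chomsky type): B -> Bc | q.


Left-linear: every RHS is a terminal or one nonterminal followed by a terminal
Classification: Type 3 (Regular)


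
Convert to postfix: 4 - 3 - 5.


Left to right (same or higher precedence on left)
Postfix: 4 3 - 5 -


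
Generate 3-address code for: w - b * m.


Break into single-operator statements:
t1 = b * m
t2 = w - t1


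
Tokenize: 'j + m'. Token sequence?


Scan left to right, longest-match per lexeme
Tokens: ID(j), OP(+), ID(m)


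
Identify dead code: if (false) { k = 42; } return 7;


condition is constant false, so the whole block is unreachable
Dead: 'if (false) { k = 42; }'


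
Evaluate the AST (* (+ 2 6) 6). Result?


Evaluate inner: (+ 2 6) = 8
Evaluate root: (* 8 6) = 48
Result: 48


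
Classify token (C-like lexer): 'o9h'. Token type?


Pattern: letter/underscore followed by alphanumerics, not a keyword
Type: IDENTIFIER


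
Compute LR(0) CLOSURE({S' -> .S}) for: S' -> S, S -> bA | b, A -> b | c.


Start: S' -> .S
For each item with dot before a nonterminal B, add B -> .γ for every B-production
Closure: [S' -> .S, S -> .bA, S -> .b]


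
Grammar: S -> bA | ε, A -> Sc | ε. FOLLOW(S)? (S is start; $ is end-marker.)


$ ∈ FOLLOW(S). For each A -> αBβ: add FIRST(β)\{ε} to FOLLOW(B); if β nullable, add FOLLOW(A).
FOLLOW(S) = {$, c}


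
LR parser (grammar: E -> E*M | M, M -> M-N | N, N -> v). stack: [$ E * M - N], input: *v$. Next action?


handle 'M-N' on top
Action: reduce (M -> M-N)


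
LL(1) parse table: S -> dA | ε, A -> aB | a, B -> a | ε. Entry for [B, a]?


For [B, a]: 'a' ∈ FIRST(a)
Entry: B -> a


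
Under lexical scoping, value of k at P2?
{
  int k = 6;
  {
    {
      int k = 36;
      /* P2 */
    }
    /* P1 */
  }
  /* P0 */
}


k declared in the same block as P2
k = 36


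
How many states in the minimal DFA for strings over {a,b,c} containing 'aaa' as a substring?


KMP-style automaton: 3 progress states + 1 absorbing accept = 4
Minimal DFA: 4 states


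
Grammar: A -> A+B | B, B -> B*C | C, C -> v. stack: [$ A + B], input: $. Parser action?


handle 'A+B' on top; lookahead ∈ FOLLOW(A) = {+, $}
Action: reduce (A -> A+B)


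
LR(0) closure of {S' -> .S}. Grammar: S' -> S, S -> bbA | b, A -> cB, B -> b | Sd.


Start: S' -> .S
For each item with dot before a nonterminal B, add B -> .γ for every B-production
Closure: [S' -> .S, S -> .bbA, S -> .b]


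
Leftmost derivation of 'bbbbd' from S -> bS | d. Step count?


Derivation: S => bS => bbS => bbbS => bbbbS => bbbbd
Steps: 5


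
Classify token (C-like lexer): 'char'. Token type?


Pattern: reserved word
Type: KEYWORD


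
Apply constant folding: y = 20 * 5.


20 * 5 = 100 at compile time
Optimized: y = 100


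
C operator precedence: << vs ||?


'<<' is shift (level 8); '||' is logical OR (level 1)
Higher level binds tighter
'<<' has higher precedence than '||'


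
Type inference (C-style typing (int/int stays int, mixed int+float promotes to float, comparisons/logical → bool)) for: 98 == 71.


Operand types: int == int
Rule: comparison yields bool
Result type: bool


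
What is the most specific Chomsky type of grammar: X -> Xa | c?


Left-linear: every RHS is a terminal or one nonterminal followed by a terminal
Classification: Type 3 (Regular)


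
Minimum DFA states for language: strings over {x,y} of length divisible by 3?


Track length mod 3: states 0..2, accept at 0
Minimal DFA: 3 states


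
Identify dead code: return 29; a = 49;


statement follows a return and is unreachable
Dead: 'a = 49'


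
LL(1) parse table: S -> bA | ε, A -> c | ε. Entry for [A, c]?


For [A, c]: 'c' ∈ FIRST(c)
Entry: A -> c


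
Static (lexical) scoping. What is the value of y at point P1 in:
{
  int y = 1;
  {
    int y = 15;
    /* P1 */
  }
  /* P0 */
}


y declared in the same block as P1
y = 15


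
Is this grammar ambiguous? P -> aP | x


right-linear, alternatives start with distinct terminals 'a' vs 'x': unique leftmost derivation
Unambiguous


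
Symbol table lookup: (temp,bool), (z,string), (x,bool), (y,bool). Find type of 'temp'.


Lookup 'temp' → type bool


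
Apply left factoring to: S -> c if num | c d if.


Common prefix: 'c'
Factored: S -> c S', S' -> if num | d if


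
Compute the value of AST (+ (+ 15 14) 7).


Evaluate inner: (+ 15 14) = 29
Evaluate root: (+ 29 7) = 36
Result: 36


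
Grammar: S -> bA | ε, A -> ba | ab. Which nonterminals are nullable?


A nonterminal is nullable iff some alternative derives ε (directly, or every symbol in it is nullable)
Nullable: {S}


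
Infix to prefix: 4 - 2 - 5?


left-to-right (same/higher precedence on left): tree is (- (- 4 2) 5)
Prefix: - - 4 2 5


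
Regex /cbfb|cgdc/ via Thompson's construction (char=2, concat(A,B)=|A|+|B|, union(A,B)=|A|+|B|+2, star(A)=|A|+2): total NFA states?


Syntax tree has 8 char leaf(s), 1 union(s), 0 star(s)
chars contribute 8×2 = 16; each union adds +2; each star adds +2
Total: 16 + 2 + 0 = 18 states


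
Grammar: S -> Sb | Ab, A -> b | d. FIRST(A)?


Per alternative of A: FIRST(b) = {b}; FIRST(d) = {d}
FIRST(A) = {b, d}


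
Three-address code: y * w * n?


Break into single-operator statements:
t1 = y * w
t2 = t1 * n


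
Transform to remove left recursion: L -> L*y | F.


Left-recursive alternatives: L*y; non-recursive: F
Introduce L': L -> FL', L' -> *yL' | ε


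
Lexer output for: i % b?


Scan left to right, longest-match per lexeme
Tokens: ID(i), OP(%), ID(b)


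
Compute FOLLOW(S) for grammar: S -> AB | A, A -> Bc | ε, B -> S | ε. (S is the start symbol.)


$ ∈ FOLLOW(S). For each A -> αBβ: add FIRST(β)\{ε} to FOLLOW(B); if β nullable, add FOLLOW(A).
FOLLOW(S) = {$, c}


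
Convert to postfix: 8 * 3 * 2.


Left to right (same or higher precedence on left)
Postfix: 8 3 * 2 *


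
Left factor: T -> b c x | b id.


Common prefix: 'b'
Factored: T -> b T', T' -> c x | id


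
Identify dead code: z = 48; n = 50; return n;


z is assigned but never read
Dead: 'z = 48'


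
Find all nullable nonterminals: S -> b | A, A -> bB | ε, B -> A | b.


A nonterminal is nullable iff some alternative derives ε (directly, or every symbol in it is nullable)
Nullable: {A, B, S}


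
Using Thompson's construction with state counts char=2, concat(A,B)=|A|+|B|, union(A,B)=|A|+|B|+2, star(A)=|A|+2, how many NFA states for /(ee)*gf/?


Syntax tree has 4 char leaf(s), 0 union(s), 1 star(s)
chars contribute 4×2 = 8; each union adds +2; each star adds +2
Total: 8 + 0 + 2 = 10 states


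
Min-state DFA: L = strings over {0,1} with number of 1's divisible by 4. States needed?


Track (count of 1) mod 4: states 0..3, accept at 0
Minimal DFA: 4 states


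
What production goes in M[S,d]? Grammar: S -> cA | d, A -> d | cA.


For [S, d]: 'd' ∈ FIRST(d)
Entry: S -> d


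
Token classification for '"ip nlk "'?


Pattern: double-quoted sequence
Type: STRING_LITERAL


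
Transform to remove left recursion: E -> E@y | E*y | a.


Left-recursive alternatives: E@y, E*y; non-recursive: a
Introduce E': E -> aE', E' -> @yE' | *yE' | ε


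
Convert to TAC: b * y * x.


Break into single-operator statements:
t1 = b * y
t2 = t1 * x


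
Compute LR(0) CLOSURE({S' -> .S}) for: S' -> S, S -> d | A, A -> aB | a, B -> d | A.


Start: S' -> .S
For each item with dot before a nonterminal B, add B -> .γ for every B-production
Closure: [S' -> .S, S -> .d, S -> .A, A -> .aB, A -> .a]


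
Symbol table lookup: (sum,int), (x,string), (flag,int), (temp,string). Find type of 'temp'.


Lookup 'temp' → type string


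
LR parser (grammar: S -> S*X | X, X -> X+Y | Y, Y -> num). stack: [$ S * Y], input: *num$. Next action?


'Y' (not preceded by X+) is the handle for X -> Y
Action: reduce (X -> Y)


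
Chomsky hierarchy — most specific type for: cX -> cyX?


LHS has context (more than one symbol) and |LHS| ≤ |RHS|
Classification: Type 1 (Context-Sensitive)


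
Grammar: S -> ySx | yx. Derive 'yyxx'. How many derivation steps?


Derivation: S => ySx => yyxx
Steps: 2


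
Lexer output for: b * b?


Scan left to right, longest-match per lexeme
Tokens: ID(b), OP(*), ID(b)
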